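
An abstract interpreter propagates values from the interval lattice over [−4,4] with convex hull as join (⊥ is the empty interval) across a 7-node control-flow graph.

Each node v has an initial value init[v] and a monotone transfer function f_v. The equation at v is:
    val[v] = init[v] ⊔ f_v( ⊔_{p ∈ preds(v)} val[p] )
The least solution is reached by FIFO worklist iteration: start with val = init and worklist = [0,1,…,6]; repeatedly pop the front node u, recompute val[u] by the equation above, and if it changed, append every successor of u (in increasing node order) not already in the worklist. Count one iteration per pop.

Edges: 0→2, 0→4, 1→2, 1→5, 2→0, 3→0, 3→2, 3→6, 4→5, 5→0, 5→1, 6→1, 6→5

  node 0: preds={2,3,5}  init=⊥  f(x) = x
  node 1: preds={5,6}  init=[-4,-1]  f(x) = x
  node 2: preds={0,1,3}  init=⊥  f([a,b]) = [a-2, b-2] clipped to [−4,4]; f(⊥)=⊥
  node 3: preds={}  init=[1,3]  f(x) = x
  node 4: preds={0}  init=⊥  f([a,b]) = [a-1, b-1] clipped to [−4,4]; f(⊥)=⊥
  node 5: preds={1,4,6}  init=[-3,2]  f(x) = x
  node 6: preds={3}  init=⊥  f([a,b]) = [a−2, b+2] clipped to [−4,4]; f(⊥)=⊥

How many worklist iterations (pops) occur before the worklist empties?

Iteration log — 17 steps:
  step 1. node 0  ⊔preds=[-3,3]  new=[-3,3]  old=⊥  +wl: 
  step 2. node 1  ⊔preds=[-3,2]  new=[-4,2]  old=[-4,-1]  +wl: 
  step 3. node 2  ⊔preds=[-4,3]  new=[-4,1]  old=⊥  +wl: 0
  step 4. node 3  ⊔preds=⊥  new=[1,3]  stable
  step 5. node 4  ⊔preds=[-3,3]  new=[-4,2]  old=⊥  +wl: 
  step 6. node 5  ⊔preds=[-4,2]  new=[-4,2]  old=[-3,2]  +wl: 1
  step 7. node 6  ⊔preds=[1,3]  new=[-1,4]  old=⊥  +wl: 5
  step 8. node 0  ⊔preds=[-4,3]  new=[-4,3]  old=[-3,3]  +wl: 2,4
  step 9. node 1  ⊔preds=[-4,4]  new=[-4,4]  old=[-4,2]  +wl: 
  step 10. node 5  ⊔preds=[-4,4]  new=[-4,4]  old=[-4,2]  +wl: 0,1
  step 11. node 2  ⊔preds=[-4,4]  new=[-4,2]  old=[-4,1]  +wl: 
  step 12. node 4  ⊔preds=[-4,3]  new=[-4,2]  stable
  step 13. node 0  ⊔preds=[-4,4]  new=[-4,4]  old=[-4,3]  +wl: 2,4
  step 14. node 1  ⊔preds=[-4,4]  new=[-4,4]  stable
  step 15. node 2  ⊔preds=[-4,4]  new=[-4,2]  stable
  step 16. node 4  ⊔preds=[-4,4]  new=[-4,3]  old=[-4,2]  +wl: 5
  step 17. node 5  ⊔preds=[-4,4]  new=[-4,4]  stable

Least fixpoint reached:
  node 0: [-4,4]
  node 1: [-4,4]
  node 2: [-4,2]
  node 3: [1,3]
  node 4: [-4,3]
  node 5: [-4,4]
  node 6: [-1,4]

17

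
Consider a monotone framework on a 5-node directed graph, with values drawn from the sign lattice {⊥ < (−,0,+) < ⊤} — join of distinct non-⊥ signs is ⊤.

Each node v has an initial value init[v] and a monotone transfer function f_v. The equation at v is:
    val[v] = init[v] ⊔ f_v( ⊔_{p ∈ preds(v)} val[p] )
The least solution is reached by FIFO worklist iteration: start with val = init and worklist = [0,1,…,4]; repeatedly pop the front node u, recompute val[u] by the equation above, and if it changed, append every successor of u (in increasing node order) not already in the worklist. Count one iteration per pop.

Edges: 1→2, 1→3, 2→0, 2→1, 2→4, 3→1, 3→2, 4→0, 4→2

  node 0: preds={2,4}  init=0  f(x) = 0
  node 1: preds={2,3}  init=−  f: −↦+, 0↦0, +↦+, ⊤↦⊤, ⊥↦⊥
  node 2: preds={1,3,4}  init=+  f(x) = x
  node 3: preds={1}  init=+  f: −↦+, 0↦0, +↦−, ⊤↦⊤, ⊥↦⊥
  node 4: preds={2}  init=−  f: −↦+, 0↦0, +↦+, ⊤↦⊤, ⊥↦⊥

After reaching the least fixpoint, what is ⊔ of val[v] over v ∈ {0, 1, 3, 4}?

Iteration log — 8 steps:
  step 1. node 0  ⊔preds=⊤  new=0  stable
  step 2. node 1  ⊔preds=+  new=⊤  old=−  +wl: 
  step 3. node 2  ⊔preds=⊤  new=⊤  old=+  +wl: 0,1
  step 4. node 3  ⊔preds=⊤  new=⊤  old=+  +wl: 2
  step 5. node 4  ⊔preds=⊤  new=⊤  old=−  +wl: 
  step 6. node 0  ⊔preds=⊤  new=0  stable
  step 7. node 1  ⊔preds=⊤  new=⊤  stable
  step 8. node 2  ⊔preds=⊤  new=⊤  stable

Least fixpoint reached:
  node 0: 0
  node 1: ⊤
  node 2: ⊤
  node 3: ⊤
  node 4: ⊤

⊤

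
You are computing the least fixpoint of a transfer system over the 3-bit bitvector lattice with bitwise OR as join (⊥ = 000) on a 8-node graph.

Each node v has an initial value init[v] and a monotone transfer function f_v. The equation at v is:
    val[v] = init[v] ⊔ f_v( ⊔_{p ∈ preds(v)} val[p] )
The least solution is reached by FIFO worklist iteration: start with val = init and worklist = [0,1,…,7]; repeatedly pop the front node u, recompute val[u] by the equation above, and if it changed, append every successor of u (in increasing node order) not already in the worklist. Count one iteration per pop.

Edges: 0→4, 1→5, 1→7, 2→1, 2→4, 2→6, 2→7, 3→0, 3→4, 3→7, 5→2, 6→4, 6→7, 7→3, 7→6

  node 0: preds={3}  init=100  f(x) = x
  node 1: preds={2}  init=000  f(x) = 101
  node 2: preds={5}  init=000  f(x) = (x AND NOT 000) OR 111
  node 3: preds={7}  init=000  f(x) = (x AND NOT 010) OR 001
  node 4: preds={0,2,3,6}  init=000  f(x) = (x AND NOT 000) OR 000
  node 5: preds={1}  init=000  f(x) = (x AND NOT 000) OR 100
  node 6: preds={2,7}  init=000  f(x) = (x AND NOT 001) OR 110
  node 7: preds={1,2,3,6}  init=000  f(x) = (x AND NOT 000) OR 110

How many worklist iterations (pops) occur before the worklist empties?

Iteration log — 17 steps:
  step 1. node 0  ⊔preds=000  new=100  stable
  step 2. node 1  ⊔preds=000  new=101  old=000  +wl: 
  step 3. node 2  ⊔preds=000  new=111  old=000  +wl: 1
  step 4. node 3  ⊔preds=000  new=001  old=000  +wl: 0
  step 5. node 4  ⊔preds=111  new=111  old=000  +wl: 
  step 6. node 5  ⊔preds=101  new=101  old=000  +wl: 2
  step 7. node 6  ⊔preds=111  new=110  old=000  +wl: 4
  step 8. node 7  ⊔preds=111  new=111  old=000  +wl: 3,6
  step 9. node 1  ⊔preds=111  new=101  stable
  step 10. node 0  ⊔preds=001  new=101  old=100  +wl: 
  step 11. node 2  ⊔preds=101  new=111  stable
  step 12. node 4  ⊔preds=111  new=111  stable
  step 13. node 3  ⊔preds=111  new=101  old=001  +wl: 0,4,7
  step 14. node 6  ⊔preds=111  new=110  stable
  step 15. node 0  ⊔preds=101  new=101  stable
  step 16. node 4  ⊔preds=111  new=111  stable
  step 17. node 7  ⊔preds=111  new=111  stable

Least fixpoint reached:
  node 0: 101
  node 1: 101
  node 2: 111
  node 3: 101
  node 4: 111
  node 5: 101
  node 6: 110
  node 7: 111

17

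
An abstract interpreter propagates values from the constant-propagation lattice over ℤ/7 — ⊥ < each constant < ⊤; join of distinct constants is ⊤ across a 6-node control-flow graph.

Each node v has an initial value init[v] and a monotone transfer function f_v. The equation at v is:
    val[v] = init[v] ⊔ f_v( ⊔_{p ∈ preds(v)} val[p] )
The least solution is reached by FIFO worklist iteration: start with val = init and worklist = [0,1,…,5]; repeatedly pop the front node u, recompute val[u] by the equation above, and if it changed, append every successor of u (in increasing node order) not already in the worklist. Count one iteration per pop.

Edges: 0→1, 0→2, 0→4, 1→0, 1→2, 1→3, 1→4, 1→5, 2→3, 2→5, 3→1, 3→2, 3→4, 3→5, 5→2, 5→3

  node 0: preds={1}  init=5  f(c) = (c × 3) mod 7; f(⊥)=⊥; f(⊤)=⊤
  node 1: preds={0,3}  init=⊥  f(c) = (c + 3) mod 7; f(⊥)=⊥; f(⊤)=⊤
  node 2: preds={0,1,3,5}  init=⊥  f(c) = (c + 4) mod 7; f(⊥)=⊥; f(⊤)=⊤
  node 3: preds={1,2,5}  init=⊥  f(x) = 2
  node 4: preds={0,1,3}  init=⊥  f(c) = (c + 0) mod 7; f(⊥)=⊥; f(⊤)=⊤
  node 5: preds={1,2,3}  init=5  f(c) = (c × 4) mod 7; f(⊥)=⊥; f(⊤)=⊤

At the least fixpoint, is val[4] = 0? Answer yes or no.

no

Iteration log — 13 steps:
  step 1. node 0  ⊔preds=⊥  new=5  stable
  step 2. node 1  ⊔preds=5  new=1  old=⊥  +wl: 0
  step 3. node 2  ⊔preds=⊤  new=⊤  old=⊥  +wl: 
  step 4. node 3  ⊔preds=⊤  new=2  old=⊥  +wl: 1,2
  step 5. node 4  ⊔preds=⊤  new=⊤  old=⊥  +wl: 
  step 6. node 5  ⊔preds=⊤  new=⊤  old=5  +wl: 3
  step 7. node 0  ⊔preds=1  new=⊤  old=5  +wl: 4
  step 8. node 1  ⊔preds=⊤  new=⊤  old=1  +wl: 0,5
  step 9. node 2  ⊔preds=⊤  new=⊤  stable
  step 10. node 3  ⊔preds=⊤  new=2  stable
  step 11. node 4  ⊔preds=⊤  new=⊤  stable
  step 12. node 0  ⊔preds=⊤  new=⊤  stable
  step 13. node 5  ⊔preds=⊤  new=⊤  stable

Least fixpoint reached:
  node 0: ⊤
  node 1: ⊤
  node 2: ⊤
  node 3: 2
  node 4: ⊤
  node 5: ⊤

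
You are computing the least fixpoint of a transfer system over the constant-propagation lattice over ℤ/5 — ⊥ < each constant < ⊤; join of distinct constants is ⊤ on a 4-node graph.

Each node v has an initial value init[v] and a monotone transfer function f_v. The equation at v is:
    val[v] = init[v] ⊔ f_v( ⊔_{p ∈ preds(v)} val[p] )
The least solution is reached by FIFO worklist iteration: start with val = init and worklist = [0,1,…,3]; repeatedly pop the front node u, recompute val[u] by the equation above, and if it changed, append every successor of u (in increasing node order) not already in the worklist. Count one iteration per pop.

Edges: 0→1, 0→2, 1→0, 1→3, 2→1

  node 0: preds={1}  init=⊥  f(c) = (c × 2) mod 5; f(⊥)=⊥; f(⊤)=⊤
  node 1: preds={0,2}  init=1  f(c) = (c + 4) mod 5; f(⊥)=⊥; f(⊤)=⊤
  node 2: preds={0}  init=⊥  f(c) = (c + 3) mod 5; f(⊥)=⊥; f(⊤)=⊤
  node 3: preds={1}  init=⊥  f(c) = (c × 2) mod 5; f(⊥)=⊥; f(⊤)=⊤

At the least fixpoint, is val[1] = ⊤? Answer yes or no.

yes

Iteration log — 10 steps:
  step 1. node 0  ⊔preds=1  new=2  old=⊥  +wl: 
  step 2. node 1  ⊔preds=2  new=1  stable
  step 3. node 2  ⊔preds=2  new=0  old=⊥  +wl: 1
  step 4. node 3  ⊔preds=1  new=2  old=⊥  +wl: 
  step 5. node 1  ⊔preds=⊤  new=⊤  old=1  +wl: 0,3
  step 6. node 0  ⊔preds=⊤  new=⊤  old=2  +wl: 1,2
  step 7. node 3  ⊔preds=⊤  new=⊤  old=2  +wl: 
  step 8. node 1  ⊔preds=⊤  new=⊤  stable
  step 9. node 2  ⊔preds=⊤  new=⊤  old=0  +wl: 1
  step 10. node 1  ⊔preds=⊤  new=⊤  stable

Least fixpoint reached:
  node 0: ⊤
  node 1: ⊤
  node 2: ⊤
  node 3: ⊤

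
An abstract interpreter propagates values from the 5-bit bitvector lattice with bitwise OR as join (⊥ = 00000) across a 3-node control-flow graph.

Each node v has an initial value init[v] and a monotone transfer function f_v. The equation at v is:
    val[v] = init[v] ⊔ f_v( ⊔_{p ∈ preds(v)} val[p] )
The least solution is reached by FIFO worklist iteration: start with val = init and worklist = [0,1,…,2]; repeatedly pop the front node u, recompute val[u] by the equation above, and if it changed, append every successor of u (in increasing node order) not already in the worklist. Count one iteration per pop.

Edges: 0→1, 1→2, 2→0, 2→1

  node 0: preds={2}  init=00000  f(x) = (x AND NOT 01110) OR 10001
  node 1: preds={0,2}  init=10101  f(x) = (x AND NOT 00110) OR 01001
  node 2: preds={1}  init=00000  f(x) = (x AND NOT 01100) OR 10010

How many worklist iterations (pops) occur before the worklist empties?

5

Iteration log — 5 steps:
  step 1. node 0  ⊔preds=00000  new=10001  old=00000  +wl: 
  step 2. node 1  ⊔preds=10001  new=11101  old=10101  +wl: 
  step 3. node 2  ⊔preds=11101  new=10011  old=00000  +wl: 0,1
  step 4. node 0  ⊔preds=10011  new=10001  stable
  step 5. node 1  ⊔preds=10011  new=11101  stable

Least fixpoint reached:
  node 0: 10001
  node 1: 11101
  node 2: 10011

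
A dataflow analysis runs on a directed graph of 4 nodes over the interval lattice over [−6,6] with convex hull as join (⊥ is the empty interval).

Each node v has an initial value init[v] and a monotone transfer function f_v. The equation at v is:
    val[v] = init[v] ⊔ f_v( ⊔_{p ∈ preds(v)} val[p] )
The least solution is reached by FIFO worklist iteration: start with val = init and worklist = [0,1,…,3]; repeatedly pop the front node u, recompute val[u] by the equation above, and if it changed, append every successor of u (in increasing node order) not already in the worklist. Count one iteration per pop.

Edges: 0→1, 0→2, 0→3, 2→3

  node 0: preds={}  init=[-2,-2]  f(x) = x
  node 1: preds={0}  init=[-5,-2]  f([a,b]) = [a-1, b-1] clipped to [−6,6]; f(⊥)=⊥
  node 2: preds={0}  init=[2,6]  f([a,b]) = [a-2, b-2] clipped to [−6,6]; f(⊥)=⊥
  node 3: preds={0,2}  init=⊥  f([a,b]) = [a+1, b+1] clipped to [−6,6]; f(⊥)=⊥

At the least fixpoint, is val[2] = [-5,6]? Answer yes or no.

no

Iteration log — 4 steps:
  step 1. node 0  ⊔preds=⊥  new=[-2,-2]  stable
  step 2. node 1  ⊔preds=[-2,-2]  new=[-5,-2]  stable
  step 3. node 2  ⊔preds=[-2,-2]  new=[-4,6]  old=[2,6]  +wl: 
  step 4. node 3  ⊔preds=[-4,6]  new=[-3,6]  old=⊥  +wl: 

Least fixpoint reached:
  node 0: [-2,-2]
  node 1: [-5,-2]
  node 2: [-4,6]
  node 3: [-3,6]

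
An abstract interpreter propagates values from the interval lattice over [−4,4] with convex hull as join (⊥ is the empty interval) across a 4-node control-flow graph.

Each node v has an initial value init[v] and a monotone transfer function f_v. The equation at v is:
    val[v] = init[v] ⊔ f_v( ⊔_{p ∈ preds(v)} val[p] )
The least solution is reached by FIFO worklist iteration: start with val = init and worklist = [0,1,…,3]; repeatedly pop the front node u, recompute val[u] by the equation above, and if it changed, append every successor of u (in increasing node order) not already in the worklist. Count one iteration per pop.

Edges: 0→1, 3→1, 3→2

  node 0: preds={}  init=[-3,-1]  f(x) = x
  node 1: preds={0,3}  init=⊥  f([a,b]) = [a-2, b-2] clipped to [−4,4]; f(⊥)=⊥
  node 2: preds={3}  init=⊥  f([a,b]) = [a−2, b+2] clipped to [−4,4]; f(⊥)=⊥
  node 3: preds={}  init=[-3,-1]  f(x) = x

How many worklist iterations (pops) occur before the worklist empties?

4

Trace (4 dequeues):
  [1] u=0 | in ⊥ | out [-3,-1] | ==
  [2] u=1 | in [-3,-1] | out [-4,-3] | prev ⊥ | push {}
  [3] u=2 | in [-3,-1] | out [-4,1] | prev ⊥ | push {}
  [4] u=3 | in ⊥ | out [-3,-1] | ==

Converged values:
  [0] [-3,-1]
  [1] [-4,-3]
  [2] [-4,1]
  [3] [-3,-1]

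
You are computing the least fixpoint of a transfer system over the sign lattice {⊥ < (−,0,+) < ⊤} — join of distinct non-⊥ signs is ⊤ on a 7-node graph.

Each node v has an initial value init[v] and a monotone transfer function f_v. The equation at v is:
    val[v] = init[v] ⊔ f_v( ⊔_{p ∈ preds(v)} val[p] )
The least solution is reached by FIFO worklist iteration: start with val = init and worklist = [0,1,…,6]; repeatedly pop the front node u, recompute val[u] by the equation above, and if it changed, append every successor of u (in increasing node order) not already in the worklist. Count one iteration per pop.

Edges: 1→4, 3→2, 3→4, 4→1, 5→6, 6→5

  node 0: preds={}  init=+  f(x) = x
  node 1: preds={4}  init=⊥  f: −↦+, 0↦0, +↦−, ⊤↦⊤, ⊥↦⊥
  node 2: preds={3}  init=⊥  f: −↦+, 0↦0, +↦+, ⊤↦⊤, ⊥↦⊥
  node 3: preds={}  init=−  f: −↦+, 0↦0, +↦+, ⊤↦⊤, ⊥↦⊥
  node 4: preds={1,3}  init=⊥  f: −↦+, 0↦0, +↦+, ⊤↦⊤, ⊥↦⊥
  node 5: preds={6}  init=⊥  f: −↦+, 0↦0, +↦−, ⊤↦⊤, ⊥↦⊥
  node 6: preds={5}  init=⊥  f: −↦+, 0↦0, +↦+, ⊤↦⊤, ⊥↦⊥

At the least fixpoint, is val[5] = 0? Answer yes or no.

Worklist (9 pops):
  #1 pop 0: in=⊥ → + (no change)
  #2 pop 1: in=⊥ → ⊥ (no change)
  #3 pop 2: in=− → + (was ⊥); enqueue []
  #4 pop 3: in=⊥ → − (no change)
  #5 pop 4: in=− → + (was ⊥); enqueue [1]
  #6 pop 5: in=⊥ → ⊥ (no change)
  #7 pop 6: in=⊥ → ⊥ (no change)
  #8 pop 1: in=+ → − (was ⊥); enqueue [4]
  #9 pop 4: in=− → + (no change)

Fixpoint:
  val[0] = +
  val[1] = −
  val[2] = +
  val[3] = −
  val[4] = +
  val[5] = ⊥
  val[6] = ⊥

no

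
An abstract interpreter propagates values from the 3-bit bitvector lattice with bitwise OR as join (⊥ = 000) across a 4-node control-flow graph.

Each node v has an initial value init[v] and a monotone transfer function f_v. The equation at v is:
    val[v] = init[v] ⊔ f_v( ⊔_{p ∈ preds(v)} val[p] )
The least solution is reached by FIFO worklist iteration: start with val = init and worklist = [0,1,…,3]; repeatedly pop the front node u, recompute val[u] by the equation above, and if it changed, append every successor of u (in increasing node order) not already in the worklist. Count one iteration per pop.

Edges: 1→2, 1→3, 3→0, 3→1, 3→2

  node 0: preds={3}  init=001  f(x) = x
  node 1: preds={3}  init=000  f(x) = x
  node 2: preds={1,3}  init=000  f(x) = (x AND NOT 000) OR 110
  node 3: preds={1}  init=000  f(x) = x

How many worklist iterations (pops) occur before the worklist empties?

Trace (4 dequeues):
  [1] u=0 | in 000 | out 001 | ==
  [2] u=1 | in 000 | out 000 | ==
  [3] u=2 | in 000 | out 110 | prev 000 | push {}
  [4] u=3 | in 000 | out 000 | ==

Converged values:
  [0] 001
  [1] 000
  [2] 110
  [3] 000

4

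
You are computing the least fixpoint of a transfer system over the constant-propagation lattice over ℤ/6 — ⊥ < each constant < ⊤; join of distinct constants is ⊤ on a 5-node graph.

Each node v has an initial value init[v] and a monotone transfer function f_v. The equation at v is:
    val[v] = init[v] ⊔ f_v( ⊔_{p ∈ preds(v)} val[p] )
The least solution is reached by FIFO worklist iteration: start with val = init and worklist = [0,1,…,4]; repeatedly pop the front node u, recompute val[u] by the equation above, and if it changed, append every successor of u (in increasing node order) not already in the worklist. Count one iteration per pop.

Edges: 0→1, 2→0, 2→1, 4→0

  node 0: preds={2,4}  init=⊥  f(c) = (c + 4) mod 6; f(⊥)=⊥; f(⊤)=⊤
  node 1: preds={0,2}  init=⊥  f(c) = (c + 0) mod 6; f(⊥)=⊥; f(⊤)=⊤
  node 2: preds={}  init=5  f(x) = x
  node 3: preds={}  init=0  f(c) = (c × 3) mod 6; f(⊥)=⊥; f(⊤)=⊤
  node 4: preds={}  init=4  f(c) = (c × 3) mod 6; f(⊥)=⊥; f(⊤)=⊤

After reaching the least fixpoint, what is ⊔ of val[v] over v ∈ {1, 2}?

Iteration log — 5 steps:
  step 1. node 0  ⊔preds=⊤  new=⊤  old=⊥  +wl: 
  step 2. node 1  ⊔preds=⊤  new=⊤  old=⊥  +wl: 
  step 3. node 2  ⊔preds=⊥  new=5  stable
  step 4. node 3  ⊔preds=⊥  new=0  stable
  step 5. node 4  ⊔preds=⊥  new=4  stable

Least fixpoint reached:
  node 0: ⊤
  node 1: ⊤
  node 2: 5
  node 3: 0
  node 4: 4

⊤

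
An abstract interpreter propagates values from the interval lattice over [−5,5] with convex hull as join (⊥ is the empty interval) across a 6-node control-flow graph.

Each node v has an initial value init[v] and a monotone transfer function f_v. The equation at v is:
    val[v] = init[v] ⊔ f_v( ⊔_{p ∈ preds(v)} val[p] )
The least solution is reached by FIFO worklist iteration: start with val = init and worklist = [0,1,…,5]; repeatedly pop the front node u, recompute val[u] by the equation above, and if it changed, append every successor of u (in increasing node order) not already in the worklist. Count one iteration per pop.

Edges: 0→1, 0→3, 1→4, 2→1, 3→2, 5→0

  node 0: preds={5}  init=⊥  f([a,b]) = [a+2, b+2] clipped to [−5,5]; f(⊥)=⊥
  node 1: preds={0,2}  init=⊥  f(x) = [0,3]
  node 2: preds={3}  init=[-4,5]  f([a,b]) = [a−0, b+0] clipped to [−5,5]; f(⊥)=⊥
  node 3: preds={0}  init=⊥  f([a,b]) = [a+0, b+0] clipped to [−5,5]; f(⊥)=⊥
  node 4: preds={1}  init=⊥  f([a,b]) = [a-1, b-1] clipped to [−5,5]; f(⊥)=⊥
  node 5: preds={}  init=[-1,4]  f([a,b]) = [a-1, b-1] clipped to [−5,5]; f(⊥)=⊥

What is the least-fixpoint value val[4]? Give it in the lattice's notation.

Iteration log — 7 steps:
  step 1. node 0  ⊔preds=[-1,4]  new=[1,5]  old=⊥  +wl: 
  step 2. node 1  ⊔preds=[-4,5]  new=[0,3]  old=⊥  +wl: 
  step 3. node 2  ⊔preds=⊥  new=[-4,5]  stable
  step 4. node 3  ⊔preds=[1,5]  new=[1,5]  old=⊥  +wl: 2
  step 5. node 4  ⊔preds=[0,3]  new=[-1,2]  old=⊥  +wl: 
  step 6. node 5  ⊔preds=⊥  new=[-1,4]  stable
  step 7. node 2  ⊔preds=[1,5]  new=[-4,5]  stable

Least fixpoint reached:
  node 0: [1,5]
  node 1: [0,3]
  node 2: [-4,5]
  node 3: [1,5]
  node 4: [-1,2]
  node 5: [-1,4]

[-1,2]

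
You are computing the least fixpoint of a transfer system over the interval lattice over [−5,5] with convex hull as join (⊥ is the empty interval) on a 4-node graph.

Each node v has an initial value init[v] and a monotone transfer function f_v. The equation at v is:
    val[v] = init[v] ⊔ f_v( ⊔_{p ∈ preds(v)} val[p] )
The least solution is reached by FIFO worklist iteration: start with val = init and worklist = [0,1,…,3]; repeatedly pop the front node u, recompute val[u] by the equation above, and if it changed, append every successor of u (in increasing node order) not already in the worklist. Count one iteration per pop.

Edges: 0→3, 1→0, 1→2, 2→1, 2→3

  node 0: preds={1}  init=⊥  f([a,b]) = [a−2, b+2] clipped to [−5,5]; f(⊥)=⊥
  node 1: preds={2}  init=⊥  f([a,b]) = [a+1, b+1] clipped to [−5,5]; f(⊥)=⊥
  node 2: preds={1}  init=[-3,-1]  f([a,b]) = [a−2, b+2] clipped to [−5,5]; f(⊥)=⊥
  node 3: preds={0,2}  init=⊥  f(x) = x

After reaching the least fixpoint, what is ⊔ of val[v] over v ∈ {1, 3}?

Iteration log — 13 steps:
  step 1. node 0  ⊔preds=⊥  new=⊥  stable
  step 2. node 1  ⊔preds=[-3,-1]  new=[-2,0]  old=⊥  +wl: 0
  step 3. node 2  ⊔preds=[-2,0]  new=[-4,2]  old=[-3,-1]  +wl: 1
  step 4. node 3  ⊔preds=[-4,2]  new=[-4,2]  old=⊥  +wl: 
  step 5. node 0  ⊔preds=[-2,0]  new=[-4,2]  old=⊥  +wl: 3
  step 6. node 1  ⊔preds=[-4,2]  new=[-3,3]  old=[-2,0]  +wl: 0,2
  step 7. node 3  ⊔preds=[-4,2]  new=[-4,2]  stable
  step 8. node 0  ⊔preds=[-3,3]  new=[-5,5]  old=[-4,2]  +wl: 3
  step 9. node 2  ⊔preds=[-3,3]  new=[-5,5]  old=[-4,2]  +wl: 1
  step 10. node 3  ⊔preds=[-5,5]  new=[-5,5]  old=[-4,2]  +wl: 
  step 11. node 1  ⊔preds=[-5,5]  new=[-4,5]  old=[-3,3]  +wl: 0,2
  step 12. node 0  ⊔preds=[-4,5]  new=[-5,5]  stable
  step 13. node 2  ⊔preds=[-4,5]  new=[-5,5]  stable

Least fixpoint reached:
  node 0: [-5,5]
  node 1: [-4,5]
  node 2: [-5,5]
  node 3: [-5,5]

[-5,5]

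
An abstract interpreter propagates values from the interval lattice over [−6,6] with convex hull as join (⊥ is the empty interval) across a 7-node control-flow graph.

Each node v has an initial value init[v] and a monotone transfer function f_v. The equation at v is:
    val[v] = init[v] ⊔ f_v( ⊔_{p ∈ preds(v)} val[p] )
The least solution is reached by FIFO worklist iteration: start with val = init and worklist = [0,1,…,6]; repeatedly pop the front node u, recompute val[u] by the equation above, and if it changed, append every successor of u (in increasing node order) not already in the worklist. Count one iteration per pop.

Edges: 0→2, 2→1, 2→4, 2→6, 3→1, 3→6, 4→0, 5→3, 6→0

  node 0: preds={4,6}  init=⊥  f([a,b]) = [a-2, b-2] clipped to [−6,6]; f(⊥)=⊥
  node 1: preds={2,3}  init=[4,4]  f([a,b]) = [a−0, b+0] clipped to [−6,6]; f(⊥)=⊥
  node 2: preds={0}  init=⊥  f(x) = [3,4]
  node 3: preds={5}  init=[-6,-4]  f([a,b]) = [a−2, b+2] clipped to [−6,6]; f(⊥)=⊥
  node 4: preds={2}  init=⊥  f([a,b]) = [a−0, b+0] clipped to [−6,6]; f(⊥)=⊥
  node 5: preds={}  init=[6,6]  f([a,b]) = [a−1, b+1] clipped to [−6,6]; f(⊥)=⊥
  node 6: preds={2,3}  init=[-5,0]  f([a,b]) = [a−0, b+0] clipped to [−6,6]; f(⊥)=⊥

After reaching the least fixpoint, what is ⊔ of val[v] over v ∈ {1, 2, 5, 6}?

Iteration log — 10 steps:
  step 1. node 0  ⊔preds=[-5,0]  new=[-6,-2]  old=⊥  +wl: 
  step 2. node 1  ⊔preds=[-6,-4]  new=[-6,4]  old=[4,4]  +wl: 
  step 3. node 2  ⊔preds=[-6,-2]  new=[3,4]  old=⊥  +wl: 1
  step 4. node 3  ⊔preds=[6,6]  new=[-6,6]  old=[-6,-4]  +wl: 
  step 5. node 4  ⊔preds=[3,4]  new=[3,4]  old=⊥  +wl: 0
  step 6. node 5  ⊔preds=⊥  new=[6,6]  stable
  step 7. node 6  ⊔preds=[-6,6]  new=[-6,6]  old=[-5,0]  +wl: 
  step 8. node 1  ⊔preds=[-6,6]  new=[-6,6]  old=[-6,4]  +wl: 
  step 9. node 0  ⊔preds=[-6,6]  new=[-6,4]  old=[-6,-2]  +wl: 2
  step 10. node 2  ⊔preds=[-6,4]  new=[3,4]  stable

Least fixpoint reached:
  node 0: [-6,4]
  node 1: [-6,6]
  node 2: [3,4]
  node 3: [-6,6]
  node 4: [3,4]
  node 5: [6,6]
  node 6: [-6,6]

[-6,6]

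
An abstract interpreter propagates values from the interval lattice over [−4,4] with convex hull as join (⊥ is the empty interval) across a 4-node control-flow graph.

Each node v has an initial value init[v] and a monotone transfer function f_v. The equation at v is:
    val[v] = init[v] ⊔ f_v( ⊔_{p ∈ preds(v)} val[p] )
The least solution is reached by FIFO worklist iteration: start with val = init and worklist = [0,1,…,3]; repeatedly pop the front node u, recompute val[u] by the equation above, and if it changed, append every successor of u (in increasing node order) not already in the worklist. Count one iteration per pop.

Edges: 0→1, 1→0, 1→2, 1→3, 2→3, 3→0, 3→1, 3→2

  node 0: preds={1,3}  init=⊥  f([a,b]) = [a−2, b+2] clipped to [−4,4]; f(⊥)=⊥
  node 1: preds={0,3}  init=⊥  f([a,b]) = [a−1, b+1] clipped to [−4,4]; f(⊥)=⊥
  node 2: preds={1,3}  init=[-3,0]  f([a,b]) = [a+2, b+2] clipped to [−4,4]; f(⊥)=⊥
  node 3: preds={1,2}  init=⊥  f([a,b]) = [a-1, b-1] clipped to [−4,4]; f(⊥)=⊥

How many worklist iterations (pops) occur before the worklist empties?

Worklist (13 pops):
  #1 pop 0: in=⊥ → ⊥ (no change)
  #2 pop 1: in=⊥ → ⊥ (no change)
  #3 pop 2: in=⊥ → [-3,0] (no change)
  #4 pop 3: in=[-3,0] → [-4,-1] (was ⊥); enqueue [0,1,2]
  #5 pop 0: in=[-4,-1] → [-4,1] (was ⊥); enqueue []
  #6 pop 1: in=[-4,1] → [-4,2] (was ⊥); enqueue [0,3]
  #7 pop 2: in=[-4,2] → [-3,4] (was [-3,0]); enqueue []
  #8 pop 0: in=[-4,2] → [-4,4] (was [-4,1]); enqueue [1]
  #9 pop 3: in=[-4,4] → [-4,3] (was [-4,-1]); enqueue [0,2]
  #10 pop 1: in=[-4,4] → [-4,4] (was [-4,2]); enqueue [3]
  #11 pop 0: in=[-4,4] → [-4,4] (no change)
  #12 pop 2: in=[-4,4] → [-3,4] (no change)
  #13 pop 3: in=[-4,4] → [-4,3] (no change)

Fixpoint:
  val[0] = [-4,4]
  val[1] = [-4,4]
  val[2] = [-3,4]
  val[3] = [-4,3]

13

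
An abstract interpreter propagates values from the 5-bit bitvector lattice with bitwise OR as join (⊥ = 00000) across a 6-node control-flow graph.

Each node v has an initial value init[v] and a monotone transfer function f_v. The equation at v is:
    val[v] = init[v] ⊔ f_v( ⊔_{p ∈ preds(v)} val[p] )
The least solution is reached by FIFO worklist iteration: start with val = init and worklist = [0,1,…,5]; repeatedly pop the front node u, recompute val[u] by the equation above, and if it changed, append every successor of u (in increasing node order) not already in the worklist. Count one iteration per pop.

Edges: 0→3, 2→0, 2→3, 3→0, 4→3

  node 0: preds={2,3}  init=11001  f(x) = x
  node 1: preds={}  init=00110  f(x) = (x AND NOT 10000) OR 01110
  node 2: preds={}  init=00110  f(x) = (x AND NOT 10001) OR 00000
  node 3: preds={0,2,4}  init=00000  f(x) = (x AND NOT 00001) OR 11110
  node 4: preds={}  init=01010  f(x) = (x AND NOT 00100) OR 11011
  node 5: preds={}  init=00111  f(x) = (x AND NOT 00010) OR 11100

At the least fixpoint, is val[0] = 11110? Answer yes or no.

Trace (8 dequeues):
  [1] u=0 | in 00110 | out 11111 | prev 11001 | push {}
  [2] u=1 | in 00000 | out 01110 | prev 00110 | push {}
  [3] u=2 | in 00000 | out 00110 | ==
  [4] u=3 | in 11111 | out 11110 | prev 00000 | push {0}
  [5] u=4 | in 00000 | out 11011 | prev 01010 | push {3}
  [6] u=5 | in 00000 | out 11111 | prev 00111 | push {}
  [7] u=0 | in 11110 | out 11111 | ==
  [8] u=3 | in 11111 | out 11110 | ==

Converged values:
  [0] 11111
  [1] 01110
  [2] 00110
  [3] 11110
  [4] 11011
  [5] 11111

no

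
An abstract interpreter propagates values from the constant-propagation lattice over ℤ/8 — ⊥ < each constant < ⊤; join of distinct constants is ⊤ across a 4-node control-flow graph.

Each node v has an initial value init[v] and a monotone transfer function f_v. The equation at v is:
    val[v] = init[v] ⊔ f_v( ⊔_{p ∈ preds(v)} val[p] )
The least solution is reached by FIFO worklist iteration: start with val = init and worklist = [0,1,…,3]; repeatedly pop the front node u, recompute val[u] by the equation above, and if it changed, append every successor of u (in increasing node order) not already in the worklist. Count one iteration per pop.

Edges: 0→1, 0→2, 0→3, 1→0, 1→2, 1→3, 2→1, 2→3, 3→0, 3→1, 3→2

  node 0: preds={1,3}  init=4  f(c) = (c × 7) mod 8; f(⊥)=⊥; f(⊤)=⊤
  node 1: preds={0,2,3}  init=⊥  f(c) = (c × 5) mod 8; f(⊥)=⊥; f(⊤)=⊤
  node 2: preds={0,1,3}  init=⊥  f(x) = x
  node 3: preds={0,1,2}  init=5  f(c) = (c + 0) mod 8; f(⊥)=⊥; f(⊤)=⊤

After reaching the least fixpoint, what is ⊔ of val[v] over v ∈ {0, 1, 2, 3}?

Worklist (7 pops):
  #1 pop 0: in=5 → ⊤ (was 4); enqueue []
  #2 pop 1: in=⊤ → ⊤ (was ⊥); enqueue [0]
  #3 pop 2: in=⊤ → ⊤ (was ⊥); enqueue [1]
  #4 pop 3: in=⊤ → ⊤ (was 5); enqueue [2]
  #5 pop 0: in=⊤ → ⊤ (no change)
  #6 pop 1: in=⊤ → ⊤ (no change)
  #7 pop 2: in=⊤ → ⊤ (no change)

Fixpoint:
  val[0] = ⊤
  val[1] = ⊤
  val[2] = ⊤
  val[3] = ⊤

⊤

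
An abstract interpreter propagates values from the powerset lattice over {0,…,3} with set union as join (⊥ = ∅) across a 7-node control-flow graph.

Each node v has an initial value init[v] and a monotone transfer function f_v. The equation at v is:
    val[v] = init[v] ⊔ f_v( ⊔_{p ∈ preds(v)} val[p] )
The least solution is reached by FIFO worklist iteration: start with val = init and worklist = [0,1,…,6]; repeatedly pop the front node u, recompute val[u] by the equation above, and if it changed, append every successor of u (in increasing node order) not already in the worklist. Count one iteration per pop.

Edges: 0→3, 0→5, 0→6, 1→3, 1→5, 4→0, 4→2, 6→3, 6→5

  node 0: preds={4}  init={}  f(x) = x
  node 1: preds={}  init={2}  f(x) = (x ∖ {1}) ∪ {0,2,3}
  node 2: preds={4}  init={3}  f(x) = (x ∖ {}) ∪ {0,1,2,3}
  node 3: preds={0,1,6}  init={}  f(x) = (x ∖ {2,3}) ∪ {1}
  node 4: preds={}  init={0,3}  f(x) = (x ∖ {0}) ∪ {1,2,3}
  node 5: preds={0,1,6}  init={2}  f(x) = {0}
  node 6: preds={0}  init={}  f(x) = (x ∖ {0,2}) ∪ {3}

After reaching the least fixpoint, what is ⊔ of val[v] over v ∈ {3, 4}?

Iteration log — 14 steps:
  step 1. node 0  ⊔preds={0,3}  new={0,3}  old={}  +wl: 
  step 2. node 1  ⊔preds={}  new={0,2,3}  old={2}  +wl: 
  step 3. node 2  ⊔preds={0,3}  new={0,1,2,3}  old={3}  +wl: 
  step 4. node 3  ⊔preds={0,2,3}  new={0,1}  old={}  +wl: 
  step 5. node 4  ⊔preds={}  new={0,1,2,3}  old={0,3}  +wl: 0,2
  step 6. node 5  ⊔preds={0,2,3}  new={0,2}  old={2}  +wl: 
  step 7. node 6  ⊔preds={0,3}  new={3}  old={}  +wl: 3,5
  step 8. node 0  ⊔preds={0,1,2,3}  new={0,1,2,3}  old={0,3}  +wl: 6
  step 9. node 2  ⊔preds={0,1,2,3}  new={0,1,2,3}  stable
  step 10. node 3  ⊔preds={0,1,2,3}  new={0,1}  stable
  step 11. node 5  ⊔preds={0,1,2,3}  new={0,2}  stable
  step 12. node 6  ⊔preds={0,1,2,3}  new={1,3}  old={3}  +wl: 3,5
  step 13. node 3  ⊔preds={0,1,2,3}  new={0,1}  stable
  step 14. node 5  ⊔preds={0,1,2,3}  new={0,2}  stable

Least fixpoint reached:
  node 0: {0,1,2,3}
  node 1: {0,2,3}
  node 2: {0,1,2,3}
  node 3: {0,1}
  node 4: {0,1,2,3}
  node 5: {0,2}
  node 6: {1,3}

{0,1,2,3}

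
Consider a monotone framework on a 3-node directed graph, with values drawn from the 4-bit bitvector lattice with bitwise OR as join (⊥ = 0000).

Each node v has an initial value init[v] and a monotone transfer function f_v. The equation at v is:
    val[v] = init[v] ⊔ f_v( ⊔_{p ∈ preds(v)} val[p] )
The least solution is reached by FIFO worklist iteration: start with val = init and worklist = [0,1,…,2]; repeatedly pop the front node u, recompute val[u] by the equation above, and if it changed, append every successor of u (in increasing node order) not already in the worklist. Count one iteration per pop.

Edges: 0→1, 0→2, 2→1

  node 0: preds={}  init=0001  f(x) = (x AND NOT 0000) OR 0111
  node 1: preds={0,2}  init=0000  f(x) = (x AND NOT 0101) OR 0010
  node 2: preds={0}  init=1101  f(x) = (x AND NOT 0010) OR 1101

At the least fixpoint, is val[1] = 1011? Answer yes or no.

Trace (3 dequeues):
  [1] u=0 | in 0000 | out 0111 | prev 0001 | push {}
  [2] u=1 | in 1111 | out 1010 | prev 0000 | push {}
  [3] u=2 | in 0111 | out 1101 | ==

Converged values:
  [0] 0111
  [1] 1010
  [2] 1101

no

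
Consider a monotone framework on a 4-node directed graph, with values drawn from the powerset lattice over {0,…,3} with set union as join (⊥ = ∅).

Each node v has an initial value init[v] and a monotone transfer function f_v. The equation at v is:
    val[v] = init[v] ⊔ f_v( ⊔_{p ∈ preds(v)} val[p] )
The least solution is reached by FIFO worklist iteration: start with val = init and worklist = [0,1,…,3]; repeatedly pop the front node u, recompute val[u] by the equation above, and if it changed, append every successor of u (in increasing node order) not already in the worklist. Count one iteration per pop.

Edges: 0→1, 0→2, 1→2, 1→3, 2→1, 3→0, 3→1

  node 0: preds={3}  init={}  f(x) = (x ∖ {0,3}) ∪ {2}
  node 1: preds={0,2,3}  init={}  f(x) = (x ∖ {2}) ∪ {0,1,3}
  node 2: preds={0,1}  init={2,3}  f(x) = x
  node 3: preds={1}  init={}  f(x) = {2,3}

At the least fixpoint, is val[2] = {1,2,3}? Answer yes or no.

no

Iteration log — 6 steps:
  step 1. node 0  ⊔preds={}  new={2}  old={}  +wl: 
  step 2. node 1  ⊔preds={2,3}  new={0,1,3}  old={}  +wl: 
  step 3. node 2  ⊔preds={0,1,2,3}  new={0,1,2,3}  old={2,3}  +wl: 1
  step 4. node 3  ⊔preds={0,1,3}  new={2,3}  old={}  +wl: 0
  step 5. node 1  ⊔preds={0,1,2,3}  new={0,1,3}  stable
  step 6. node 0  ⊔preds={2,3}  new={2}  stable

Least fixpoint reached:
  node 0: {2}
  node 1: {0,1,3}
  node 2: {0,1,2,3}
  node 3: {2,3}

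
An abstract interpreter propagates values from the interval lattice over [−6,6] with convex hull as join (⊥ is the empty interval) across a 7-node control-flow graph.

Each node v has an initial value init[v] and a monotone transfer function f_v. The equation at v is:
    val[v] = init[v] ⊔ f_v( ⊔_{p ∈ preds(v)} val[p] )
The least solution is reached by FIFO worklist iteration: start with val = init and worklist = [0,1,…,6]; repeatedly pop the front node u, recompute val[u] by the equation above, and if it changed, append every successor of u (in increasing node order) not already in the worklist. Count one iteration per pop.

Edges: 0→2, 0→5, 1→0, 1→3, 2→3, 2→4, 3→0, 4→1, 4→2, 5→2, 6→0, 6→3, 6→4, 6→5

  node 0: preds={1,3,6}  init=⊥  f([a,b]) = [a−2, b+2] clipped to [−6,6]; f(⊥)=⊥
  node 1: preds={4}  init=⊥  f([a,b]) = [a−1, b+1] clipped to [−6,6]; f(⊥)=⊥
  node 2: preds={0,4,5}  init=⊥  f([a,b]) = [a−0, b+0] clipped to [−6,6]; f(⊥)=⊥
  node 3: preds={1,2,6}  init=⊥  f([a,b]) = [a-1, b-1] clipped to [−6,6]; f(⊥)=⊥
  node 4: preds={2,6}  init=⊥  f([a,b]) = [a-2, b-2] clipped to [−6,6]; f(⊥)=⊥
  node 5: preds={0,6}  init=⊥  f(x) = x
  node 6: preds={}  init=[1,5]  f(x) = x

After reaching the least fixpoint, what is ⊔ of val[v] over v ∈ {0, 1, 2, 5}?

Worklist (22 pops):
  #1 pop 0: in=[1,5] → [-1,6] (was ⊥); enqueue []
  #2 pop 1: in=⊥ → ⊥ (no change)
  #3 pop 2: in=[-1,6] → [-1,6] (was ⊥); enqueue []
  #4 pop 3: in=[-1,6] → [-2,5] (was ⊥); enqueue [0]
  #5 pop 4: in=[-1,6] → [-3,4] (was ⊥); enqueue [1,2]
  #6 pop 5: in=[-1,6] → [-1,6] (was ⊥); enqueue []
  #7 pop 6: in=⊥ → [1,5] (no change)
  #8 pop 0: in=[-2,5] → [-4,6] (was [-1,6]); enqueue [5]
  #9 pop 1: in=[-3,4] → [-4,5] (was ⊥); enqueue [0,3]
  #10 pop 2: in=[-4,6] → [-4,6] (was [-1,6]); enqueue [4]
  #11 pop 5: in=[-4,6] → [-4,6] (was [-1,6]); enqueue [2]
  #12 pop 0: in=[-4,5] → [-6,6] (was [-4,6]); enqueue [5]
  #13 pop 3: in=[-4,6] → [-5,5] (was [-2,5]); enqueue [0]
  #14 pop 4: in=[-4,6] → [-6,4] (was [-3,4]); enqueue [1]
  #15 pop 2: in=[-6,6] → [-6,6] (was [-4,6]); enqueue [3,4]
  #16 pop 5: in=[-6,6] → [-6,6] (was [-4,6]); enqueue [2]
  #17 pop 0: in=[-5,5] → [-6,6] (no change)
  #18 pop 1: in=[-6,4] → [-6,5] (was [-4,5]); enqueue [0]
  #19 pop 3: in=[-6,6] → [-6,5] (was [-5,5]); enqueue []
  #20 pop 4: in=[-6,6] → [-6,4] (no change)
  #21 pop 2: in=[-6,6] → [-6,6] (no change)
  #22 pop 0: in=[-6,5] → [-6,6] (no change)

Fixpoint:
  val[0] = [-6,6]
  val[1] = [-6,5]
  val[2] = [-6,6]
  val[3] = [-6,5]
  val[4] = [-6,4]
  val[5] = [-6,6]
  val[6] = [1,5]

[-6,6]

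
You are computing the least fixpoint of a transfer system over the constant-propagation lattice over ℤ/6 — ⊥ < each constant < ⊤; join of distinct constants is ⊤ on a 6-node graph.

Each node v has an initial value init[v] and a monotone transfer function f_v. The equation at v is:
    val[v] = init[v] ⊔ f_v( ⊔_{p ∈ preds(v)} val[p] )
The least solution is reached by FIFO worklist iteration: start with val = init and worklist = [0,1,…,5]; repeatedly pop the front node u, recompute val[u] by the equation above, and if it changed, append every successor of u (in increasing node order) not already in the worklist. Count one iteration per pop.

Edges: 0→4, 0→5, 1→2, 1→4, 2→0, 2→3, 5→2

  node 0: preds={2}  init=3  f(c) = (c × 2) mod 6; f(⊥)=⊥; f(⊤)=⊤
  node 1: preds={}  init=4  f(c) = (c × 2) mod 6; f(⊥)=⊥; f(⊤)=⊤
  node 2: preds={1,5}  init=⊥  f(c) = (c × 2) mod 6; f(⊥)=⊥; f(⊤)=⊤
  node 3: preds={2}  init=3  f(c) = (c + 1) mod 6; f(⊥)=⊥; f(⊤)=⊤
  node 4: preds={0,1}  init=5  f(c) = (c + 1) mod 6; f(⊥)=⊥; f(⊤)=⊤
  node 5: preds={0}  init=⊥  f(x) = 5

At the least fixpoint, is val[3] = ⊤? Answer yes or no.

Trace (12 dequeues):
  [1] u=0 | in ⊥ | out 3 | ==
  [2] u=1 | in ⊥ | out 4 | ==
  [3] u=2 | in 4 | out 2 | prev ⊥ | push {0}
  [4] u=3 | in 2 | out 3 | ==
  [5] u=4 | in ⊤ | out ⊤ | prev 5 | push {}
  [6] u=5 | in 3 | out 5 | prev ⊥ | push {2}
  [7] u=0 | in 2 | out ⊤ | prev 3 | push {4,5}
  [8] u=2 | in ⊤ | out ⊤ | prev 2 | push {0,3}
  [9] u=4 | in ⊤ | out ⊤ | ==
  [10] u=5 | in ⊤ | out 5 | ==
  [11] u=0 | in ⊤ | out ⊤ | ==
  [12] u=3 | in ⊤ | out ⊤ | prev 3 | push {}

Converged values:
  [0] ⊤
  [1] 4
  [2] ⊤
  [3] ⊤
  [4] ⊤
  [5] 5

yes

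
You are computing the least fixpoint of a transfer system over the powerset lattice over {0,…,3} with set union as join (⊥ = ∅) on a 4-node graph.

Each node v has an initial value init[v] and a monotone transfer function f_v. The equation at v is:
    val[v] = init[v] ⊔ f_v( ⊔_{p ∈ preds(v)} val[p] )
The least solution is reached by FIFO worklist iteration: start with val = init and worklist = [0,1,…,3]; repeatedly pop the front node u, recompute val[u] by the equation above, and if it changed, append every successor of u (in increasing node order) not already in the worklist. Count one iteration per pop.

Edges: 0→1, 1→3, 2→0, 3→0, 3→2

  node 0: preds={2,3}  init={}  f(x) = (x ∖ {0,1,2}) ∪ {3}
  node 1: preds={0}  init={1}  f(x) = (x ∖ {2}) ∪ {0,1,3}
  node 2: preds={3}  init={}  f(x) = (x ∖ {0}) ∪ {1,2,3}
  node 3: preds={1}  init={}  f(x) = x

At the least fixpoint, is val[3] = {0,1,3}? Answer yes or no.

Trace (6 dequeues):
  [1] u=0 | in {} | out {3} | prev {} | push {}
  [2] u=1 | in {3} | out {0,1,3} | prev {1} | push {}
  [3] u=2 | in {} | out {1,2,3} | prev {} | push {0}
  [4] u=3 | in {0,1,3} | out {0,1,3} | prev {} | push {2}
  [5] u=0 | in {0,1,2,3} | out {3} | ==
  [6] u=2 | in {0,1,3} | out {1,2,3} | ==

Converged values:
  [0] {3}
  [1] {0,1,3}
  [2] {1,2,3}
  [3] {0,1,3}

yes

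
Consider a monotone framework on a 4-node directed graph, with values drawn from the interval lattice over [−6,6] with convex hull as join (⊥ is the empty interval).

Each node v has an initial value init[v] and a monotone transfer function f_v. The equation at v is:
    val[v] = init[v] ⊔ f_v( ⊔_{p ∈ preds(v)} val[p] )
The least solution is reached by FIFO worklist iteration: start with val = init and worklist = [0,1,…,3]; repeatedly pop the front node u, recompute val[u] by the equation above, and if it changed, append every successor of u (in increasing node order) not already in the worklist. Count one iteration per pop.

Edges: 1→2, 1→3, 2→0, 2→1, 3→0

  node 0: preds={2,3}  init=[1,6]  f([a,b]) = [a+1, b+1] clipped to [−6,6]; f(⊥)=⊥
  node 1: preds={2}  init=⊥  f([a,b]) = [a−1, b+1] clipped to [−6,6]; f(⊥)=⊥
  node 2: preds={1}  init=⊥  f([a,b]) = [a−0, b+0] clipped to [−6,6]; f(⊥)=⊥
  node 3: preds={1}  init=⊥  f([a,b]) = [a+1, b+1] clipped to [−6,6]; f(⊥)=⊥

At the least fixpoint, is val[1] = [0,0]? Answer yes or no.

no

Worklist (4 pops):
  #1 pop 0: in=⊥ → [1,6] (no change)
  #2 pop 1: in=⊥ → ⊥ (no change)
  #3 pop 2: in=⊥ → ⊥ (no change)
  #4 pop 3: in=⊥ → ⊥ (no change)

Fixpoint:
  val[0] = [1,6]
  val[1] = ⊥
  val[2] = ⊥
  val[3] = ⊥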